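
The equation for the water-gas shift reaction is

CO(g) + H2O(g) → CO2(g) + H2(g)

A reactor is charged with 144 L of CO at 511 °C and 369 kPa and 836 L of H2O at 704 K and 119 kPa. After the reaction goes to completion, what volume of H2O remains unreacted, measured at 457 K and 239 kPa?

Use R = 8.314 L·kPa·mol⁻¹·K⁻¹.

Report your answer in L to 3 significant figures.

141 L

n(CO) = PV/RT = (369 × 144) / (8.314 × 784.15) = 8.150 mol
n(H2O) = PV/RT = (119 × 836) / (8.314 × 704) = 17.00 mol
For 8.150 mol CO, stoichiometry requires (1/1) × 8.150 = 8.150 mol H2O; 17.00 mol is available, so CO is limiting.
n(H2O) consumed = (1/1) × 8.150 = 8.150 mol; remaining = 17.00 − 8.150 = 8.850 mol
V(H2O) = nRT/P = 8.850 × 8.314 × 457 / 239 = 140.7 L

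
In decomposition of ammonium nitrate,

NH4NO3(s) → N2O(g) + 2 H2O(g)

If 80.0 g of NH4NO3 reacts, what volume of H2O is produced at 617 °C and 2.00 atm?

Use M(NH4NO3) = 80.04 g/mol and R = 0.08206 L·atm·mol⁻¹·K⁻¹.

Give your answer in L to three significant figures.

73.0 L

n(NH4NO3) = 80.00 / 80.04 = 0.9995 mol
n(H2O) = (2/1) × 0.9995 = 1.999 mol
V = nRT/P = 1.999 × 0.08206 × 890.15 / 2.00 = 73.01 L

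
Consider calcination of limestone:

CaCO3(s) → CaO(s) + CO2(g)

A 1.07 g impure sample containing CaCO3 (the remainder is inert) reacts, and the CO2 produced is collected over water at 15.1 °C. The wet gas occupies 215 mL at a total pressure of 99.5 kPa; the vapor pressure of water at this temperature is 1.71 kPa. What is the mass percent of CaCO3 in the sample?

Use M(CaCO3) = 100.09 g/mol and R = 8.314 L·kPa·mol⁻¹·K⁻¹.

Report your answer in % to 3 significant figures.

P(CO2) = 99.5 − 1.71 = 97.79 kPa
n(CO2) = PV/RT = (97.79 × 0.2150) / (8.314 × 288.25) = 0.008773 mol
n(CaCO3) = (1/1) × 0.008773 = 0.008773 mol
m(CaCO3) = 0.008773 × 100.09 = 0.8781 g
%CaCO3 = 0.8781 / 1.07 × 100 = 82.07%

82.1 %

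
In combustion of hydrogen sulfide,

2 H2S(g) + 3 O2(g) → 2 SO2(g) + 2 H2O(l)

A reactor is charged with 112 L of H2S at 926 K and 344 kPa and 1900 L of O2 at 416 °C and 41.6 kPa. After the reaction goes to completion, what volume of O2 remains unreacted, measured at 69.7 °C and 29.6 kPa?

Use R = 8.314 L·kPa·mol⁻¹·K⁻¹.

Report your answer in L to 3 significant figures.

606 L

n(H2S) = PV/RT = (344 × 112) / (8.314 × 926) = 5.004 mol
n(O2) = PV/RT = (41.6 × 1900) / (8.314 × 689.15) = 13.80 mol
For 5.004 mol H2S, stoichiometry requires (3/2) × 5.004 = 7.506 mol O2; 13.80 mol is available, so H2S is limiting.
n(O2) consumed = (3/2) × 5.004 = 7.506 mol; remaining = 13.80 − 7.506 = 6.294 mol
V(O2) = nRT/P = 6.294 × 8.314 × 342.85 / 29.6 = 606.1 L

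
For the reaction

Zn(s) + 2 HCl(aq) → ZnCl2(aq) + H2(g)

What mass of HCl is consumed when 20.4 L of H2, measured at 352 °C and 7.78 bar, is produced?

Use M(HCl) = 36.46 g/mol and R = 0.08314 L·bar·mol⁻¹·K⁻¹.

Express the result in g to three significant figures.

223 g

n(H2) = PV/RT = (7.78 × 20.4) / (0.08314 × 625.15) = 3.054 mol
n(HCl) = (2/1) × 3.054 = 6.108 mol
m(HCl) = 6.108 × 36.46 = 222.7 g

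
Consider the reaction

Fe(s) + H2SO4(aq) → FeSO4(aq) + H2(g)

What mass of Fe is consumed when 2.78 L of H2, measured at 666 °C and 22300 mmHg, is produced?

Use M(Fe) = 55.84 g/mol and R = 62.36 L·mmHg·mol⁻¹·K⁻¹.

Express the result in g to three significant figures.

n(H2) = PV/RT = (22300 × 2.78) / (62.36 × 939.15) = 1.059 mol
n(Fe) = (1/1) × 1.059 = 1.059 mol
m(Fe) = 1.059 × 55.84 = 59.13 g

59.1 g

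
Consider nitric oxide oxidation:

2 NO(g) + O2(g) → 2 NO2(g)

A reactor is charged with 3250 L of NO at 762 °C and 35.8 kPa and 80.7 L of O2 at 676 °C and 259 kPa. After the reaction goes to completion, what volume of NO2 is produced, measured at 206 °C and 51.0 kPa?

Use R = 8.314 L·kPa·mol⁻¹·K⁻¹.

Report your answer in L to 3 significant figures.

n(NO) = PV/RT = (35.8 × 3250) / (8.314 × 1035.15) = 13.52 mol
n(O2) = PV/RT = (259 × 80.7) / (8.314 × 949.15) = 2.649 mol
For 13.52 mol NO, stoichiometry requires (1/2) × 13.52 = 6.760 mol O2; 2.649 mol is available, so O2 is limiting.
n(NO2) = (2/1) × 2.649 = 5.298 mol
V(NO2) = nRT/P = 5.298 × 8.314 × 479.15 / 51.0 = 413.8 L

414 L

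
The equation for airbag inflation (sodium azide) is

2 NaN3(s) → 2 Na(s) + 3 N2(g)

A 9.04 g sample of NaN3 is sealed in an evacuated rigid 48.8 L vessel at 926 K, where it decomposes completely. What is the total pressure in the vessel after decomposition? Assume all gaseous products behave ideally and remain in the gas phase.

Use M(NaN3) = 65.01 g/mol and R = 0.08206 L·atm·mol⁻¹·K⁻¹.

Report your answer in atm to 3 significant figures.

n(NaN3) = 9.04 / 65.01 = 0.1391 mol
n(gas produced) = (3/2) × 0.1391 = 0.2087 mol
P = nRT/V = 0.2087 × 0.08206 × 926 / 48.8 = 0.3250 atm

0.325 atm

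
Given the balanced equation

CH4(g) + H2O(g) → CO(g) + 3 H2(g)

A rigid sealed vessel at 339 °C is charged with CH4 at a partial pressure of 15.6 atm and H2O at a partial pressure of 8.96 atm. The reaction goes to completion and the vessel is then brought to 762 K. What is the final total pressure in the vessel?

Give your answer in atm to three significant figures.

Because the vessel is rigid and T is held at 339 °C, work the stoichiometry in partial pressures (P_i = n_iRT/V).
P(H2O) required for 15.6 atm of CH4 = (1/1) × 15.6 = 15.60 atm; available 8.96 atm, so H2O is limiting.
P(CH4) remaining = 15.6 − (1/1) × 8.96 = 6.640 atm
P(gaseous products) = (1+3)/1 × 8.96 = 35.84 atm
P_total at 339 °C = 6.640 + 35.84 = 42.48 atm
Scaling to 762 K: P = 42.48 × 762/612.15 = 52.88 atm

52.9 atm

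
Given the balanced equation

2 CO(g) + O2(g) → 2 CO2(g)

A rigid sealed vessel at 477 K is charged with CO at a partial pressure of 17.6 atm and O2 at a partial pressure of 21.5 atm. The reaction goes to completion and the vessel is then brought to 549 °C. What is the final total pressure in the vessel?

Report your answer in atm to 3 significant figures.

52.2 atm

With V and T fixed, P_i ∝ n_i, so the mole ratios apply directly to partial pressures at 477 K.
P(O2) required for 17.6 atm of CO = (1/2) × 17.6 = 8.800 atm; available 21.5 atm, so CO is limiting.
P(O2) remaining = 21.5 − (1/2) × 17.6 = 12.70 atm
P(gaseous products) = (2)/2 × 17.6 = 17.60 atm
P_total at 477 K = 12.70 + 17.60 = 30.30 atm
Scaling to 549 °C: P = 30.30 × 822.15/477 = 52.22 atm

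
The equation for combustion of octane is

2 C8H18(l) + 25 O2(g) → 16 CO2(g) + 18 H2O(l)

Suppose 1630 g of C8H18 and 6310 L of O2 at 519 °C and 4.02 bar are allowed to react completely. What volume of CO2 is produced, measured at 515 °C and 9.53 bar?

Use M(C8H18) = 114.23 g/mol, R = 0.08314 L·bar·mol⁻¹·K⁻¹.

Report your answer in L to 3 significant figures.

785 L

n(C8H18) = 1630 / 114.23 = 14.27 mol
n(O2) = PV/RT = (4.02 × 6310) / (0.08314 × 792.15) = 385.2 mol
For 14.27 mol C8H18, stoichiometry requires (25/2) × 14.27 = 178.4 mol O2; 385.2 mol is available, so C8H18 is limiting.
n(CO2) = (16/2) × 14.27 = 114.2 mol
V(CO2) = nRT/P = 114.2 × 0.08314 × 788.15 / 9.53 = 785.2 L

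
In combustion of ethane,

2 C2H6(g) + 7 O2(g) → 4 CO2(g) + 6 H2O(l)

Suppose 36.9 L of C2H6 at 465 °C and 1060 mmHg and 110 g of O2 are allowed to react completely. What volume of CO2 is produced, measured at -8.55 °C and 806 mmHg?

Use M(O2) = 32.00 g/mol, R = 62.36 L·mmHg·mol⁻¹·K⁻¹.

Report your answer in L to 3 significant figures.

n(C2H6) = PV/RT = (1060 × 36.9) / (62.36 × 738.15) = 0.8497 mol
n(O2) = 110 / 32.00 = 3.438 mol
For 0.8497 mol C2H6, stoichiometry requires (7/2) × 0.8497 = 2.974 mol O2; 3.438 mol is available, so C2H6 is limiting.
n(CO2) = (4/2) × 0.8497 = 1.699 mol
V(CO2) = nRT/P = 1.699 × 62.36 × 264.6 / 806 = 34.78 L

34.8 L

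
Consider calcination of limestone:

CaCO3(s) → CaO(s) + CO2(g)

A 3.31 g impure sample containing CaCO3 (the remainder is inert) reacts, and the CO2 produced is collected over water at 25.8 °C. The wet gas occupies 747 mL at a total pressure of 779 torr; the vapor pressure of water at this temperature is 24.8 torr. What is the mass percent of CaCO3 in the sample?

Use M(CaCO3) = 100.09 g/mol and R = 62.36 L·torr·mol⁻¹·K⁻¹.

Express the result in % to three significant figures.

P(CO2) = 779 − 24.8 = 754.2 torr
n(CO2) = PV/RT = (754.2 × 0.7470) / (62.36 × 298.95) = 0.03022 mol
n(CaCO3) = (1/1) × 0.03022 = 0.03022 mol
m(CaCO3) = 0.03022 × 100.09 = 3.025 g
%CaCO3 = 3.025 / 3.31 × 100 = 91.39%

91.4 %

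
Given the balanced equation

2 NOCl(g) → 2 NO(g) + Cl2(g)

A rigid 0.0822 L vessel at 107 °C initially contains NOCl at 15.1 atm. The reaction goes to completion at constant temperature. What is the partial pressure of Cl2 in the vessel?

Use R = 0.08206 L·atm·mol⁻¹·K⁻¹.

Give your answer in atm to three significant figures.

n(NOCl)₀ = PV/RT = (15.1 × 0.0822) / (0.08206 × 380.15) = 0.03979 mol
n(Cl2) = (1/2) × 0.03979 = 0.01989 mol
P(Cl2) = nRT/V = 0.01989 × 0.08206 × 380.15 / 0.0822 = 7.548 atm

7.55 atm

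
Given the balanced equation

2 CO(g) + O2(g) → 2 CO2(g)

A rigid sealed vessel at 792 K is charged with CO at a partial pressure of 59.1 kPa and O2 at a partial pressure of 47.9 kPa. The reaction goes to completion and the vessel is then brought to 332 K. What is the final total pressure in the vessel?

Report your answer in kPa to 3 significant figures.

32.5 kPa

At constant V, partial pressures at 792 K are proportional to moles, so apply stoichiometry directly to pressures.
P(O2) required for 59.1 kPa of CO = (1/2) × 59.1 = 29.55 kPa; available 47.9 kPa, so CO is limiting.
P(O2) remaining = 47.9 − (1/2) × 59.1 = 18.35 kPa
P(gaseous products) = (2)/2 × 59.1 = 59.10 kPa
P_total at 792 K = 18.35 + 59.10 = 77.45 kPa
Scaling to 332 K: P = 77.45 × 332/792 = 32.47 kPa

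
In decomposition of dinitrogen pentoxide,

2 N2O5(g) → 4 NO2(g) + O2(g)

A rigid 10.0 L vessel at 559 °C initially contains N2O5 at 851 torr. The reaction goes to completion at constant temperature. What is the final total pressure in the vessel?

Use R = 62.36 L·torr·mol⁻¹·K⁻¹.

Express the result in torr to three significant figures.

Rigid vessel, constant T ⇒ P scales with total gas moles (2 → 5).
P_final = (5/2) × 851 = 2128 torr

2130 torr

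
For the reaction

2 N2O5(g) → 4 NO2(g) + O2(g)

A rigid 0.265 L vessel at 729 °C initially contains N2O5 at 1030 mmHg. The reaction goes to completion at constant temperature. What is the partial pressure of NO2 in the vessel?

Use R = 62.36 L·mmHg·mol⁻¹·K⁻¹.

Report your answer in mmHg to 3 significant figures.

2060 mmHg

n(N2O5)₀ = PV/RT = (1030 × 0.265) / (62.36 × 1002.15) = 0.004368 mol
n(NO2) = (4/2) × 0.004368 = 0.008736 mol
P(NO2) = nRT/V = 0.008736 × 62.36 × 1002.15 / 0.265 = 2060 mmHg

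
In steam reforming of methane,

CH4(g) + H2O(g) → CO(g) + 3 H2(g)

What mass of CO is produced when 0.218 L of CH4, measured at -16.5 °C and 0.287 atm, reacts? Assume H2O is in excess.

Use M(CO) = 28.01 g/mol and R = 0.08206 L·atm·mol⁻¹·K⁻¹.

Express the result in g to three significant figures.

0.0832 g

n(CH4) = PV/RT = (0.287 × 0.218) / (0.08206 × 256.65) = 0.002971 mol
n(CO) = (1/1) × 0.002971 = 0.002971 mol
m(CO) = 0.002971 × 28.01 = 0.08322 g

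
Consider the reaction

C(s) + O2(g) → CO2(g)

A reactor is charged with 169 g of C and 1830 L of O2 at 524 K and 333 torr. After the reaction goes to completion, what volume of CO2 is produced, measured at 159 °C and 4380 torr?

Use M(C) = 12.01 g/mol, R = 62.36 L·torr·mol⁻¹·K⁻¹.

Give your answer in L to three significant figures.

n(C) = 169 / 12.01 = 14.07 mol
n(O2) = PV/RT = (333 × 1830) / (62.36 × 524) = 18.65 mol
For 14.07 mol C, stoichiometry requires (1/1) × 14.07 = 14.07 mol O2; 18.65 mol is available, so C is limiting.
n(CO2) = (1/1) × 14.07 = 14.07 mol
V(CO2) = nRT/P = 14.07 × 62.36 × 432.15 / 4380 = 86.57 L

86.6 L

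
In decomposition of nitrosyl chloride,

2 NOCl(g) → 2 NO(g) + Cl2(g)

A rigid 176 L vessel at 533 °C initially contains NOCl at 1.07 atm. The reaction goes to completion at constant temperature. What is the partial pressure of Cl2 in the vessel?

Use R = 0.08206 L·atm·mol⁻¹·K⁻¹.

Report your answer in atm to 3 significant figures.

n(NOCl)₀ = PV/RT = (1.07 × 176) / (0.08206 × 806.15) = 2.847 mol
n(Cl2) = (1/2) × 2.847 = 1.423 mol
P(Cl2) = nRT/V = 1.423 × 0.08206 × 806.15 / 176 = 0.5349 atm

0.535 atm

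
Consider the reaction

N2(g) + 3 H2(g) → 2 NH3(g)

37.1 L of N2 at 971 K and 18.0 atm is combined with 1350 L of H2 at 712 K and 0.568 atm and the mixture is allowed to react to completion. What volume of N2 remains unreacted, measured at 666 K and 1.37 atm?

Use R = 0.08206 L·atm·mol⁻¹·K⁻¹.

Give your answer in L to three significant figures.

n(N2) = PV/RT = (18.0 × 37.1) / (0.08206 × 971) = 8.381 mol
n(H2) = PV/RT = (0.568 × 1350) / (0.08206 × 712) = 13.12 mol
For 8.381 mol N2, stoichiometry requires (3/1) × 8.381 = 25.14 mol H2; 13.12 mol is available, so H2 is limiting.
n(N2) consumed = (1/3) × 13.12 = 4.373 mol; remaining = 8.381 − 4.373 = 4.008 mol
V(N2) = nRT/P = 4.008 × 0.08206 × 666 / 1.37 = 159.9 L

160 L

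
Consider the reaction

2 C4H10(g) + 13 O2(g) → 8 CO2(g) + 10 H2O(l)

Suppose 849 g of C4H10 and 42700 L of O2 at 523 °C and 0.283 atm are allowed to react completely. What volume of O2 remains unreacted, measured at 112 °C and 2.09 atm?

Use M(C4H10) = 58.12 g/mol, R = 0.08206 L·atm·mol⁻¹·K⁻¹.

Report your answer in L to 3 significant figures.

n(C4H10) = 849 / 58.12 = 14.61 mol
n(O2) = PV/RT = (0.283 × 42700) / (0.08206 × 796.15) = 185.0 mol
For 14.61 mol C4H10, stoichiometry requires (13/2) × 14.61 = 94.97 mol O2; 185.0 mol is available, so C4H10 is limiting.
n(O2) consumed = (13/2) × 14.61 = 94.97 mol; remaining = 185.0 − 94.97 = 90.03 mol
V(O2) = nRT/P = 90.03 × 0.08206 × 385.15 / 2.09 = 1361 L

1360 L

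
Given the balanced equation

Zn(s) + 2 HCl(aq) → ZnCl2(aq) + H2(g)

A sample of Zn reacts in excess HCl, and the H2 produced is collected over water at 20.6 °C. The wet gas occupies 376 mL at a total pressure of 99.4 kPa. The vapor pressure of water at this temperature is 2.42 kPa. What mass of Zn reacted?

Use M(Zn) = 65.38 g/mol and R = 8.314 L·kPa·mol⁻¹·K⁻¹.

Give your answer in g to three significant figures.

0.976 g

P(H2) = 99.4 − 2.42 = 96.98 kPa
n(H2) = PV/RT = (96.98 × 0.3760) / (8.314 × 293.75) = 0.01493 mol
n(Zn) = (1/1) × 0.01493 = 0.01493 mol
m(Zn) = 0.01493 × 65.38 = 0.9761 g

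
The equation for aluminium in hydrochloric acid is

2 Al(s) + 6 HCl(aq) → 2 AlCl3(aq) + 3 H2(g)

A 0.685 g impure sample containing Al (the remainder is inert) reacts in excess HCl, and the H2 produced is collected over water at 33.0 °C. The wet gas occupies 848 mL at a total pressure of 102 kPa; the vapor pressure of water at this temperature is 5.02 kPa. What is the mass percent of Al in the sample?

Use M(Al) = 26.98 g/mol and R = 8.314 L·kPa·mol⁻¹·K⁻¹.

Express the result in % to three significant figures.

P(H2) = 102 − 5.02 = 96.98 kPa
n(H2) = PV/RT = (96.98 × 0.8480) / (8.314 × 306.15) = 0.03231 mol
n(Al) = (2/3) × 0.03231 = 0.02154 mol
m(Al) = 0.02154 × 26.98 = 0.5811 g
%Al = 0.5811 / 0.685 × 100 = 84.83%

84.8 %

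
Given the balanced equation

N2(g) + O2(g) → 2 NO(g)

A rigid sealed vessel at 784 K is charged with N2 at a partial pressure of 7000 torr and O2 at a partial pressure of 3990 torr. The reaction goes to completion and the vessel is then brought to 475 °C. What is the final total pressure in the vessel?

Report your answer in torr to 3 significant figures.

10500 torr

Because the vessel is rigid and T is held at 784 K, work the stoichiometry in partial pressures (P_i = n_iRT/V).
P(O2) required for 7000 torr of N2 = (1/1) × 7000 = 7000 torr; available 3990 torr, so O2 is limiting.
P(N2) remaining = 7000 − (1/1) × 3990 = 3010 torr
P(gaseous products) = (2)/1 × 3990 = 7980 torr
P_total at 784 K = 3010 + 7980 = 10990 torr
Scaling to 475 °C: P = 10990 × 748.15/784 = 10490 torr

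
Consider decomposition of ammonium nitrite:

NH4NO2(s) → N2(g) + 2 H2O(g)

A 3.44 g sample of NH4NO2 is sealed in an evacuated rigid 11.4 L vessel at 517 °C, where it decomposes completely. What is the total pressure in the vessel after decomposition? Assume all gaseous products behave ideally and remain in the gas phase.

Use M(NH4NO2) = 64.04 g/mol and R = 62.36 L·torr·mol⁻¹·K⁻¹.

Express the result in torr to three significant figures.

697 torr

n(NH4NO2) = 3.44 / 64.04 = 0.05372 mol
n(gas produced) = (3/1) × 0.05372 = 0.1612 mol
P = nRT/V = 0.1612 × 62.36 × 790.15 / 11.4 = 696.7 torr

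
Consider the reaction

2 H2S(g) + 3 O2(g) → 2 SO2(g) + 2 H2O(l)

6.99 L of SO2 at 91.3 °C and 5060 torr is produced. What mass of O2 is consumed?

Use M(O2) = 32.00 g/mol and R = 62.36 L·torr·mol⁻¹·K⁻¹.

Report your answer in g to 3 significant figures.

n(SO2) = PV/RT = (5060 × 6.99) / (62.36 × 364.45) = 1.556 mol
n(O2) = (3/2) × 1.556 = 2.334 mol
m(O2) = 2.334 × 32.00 = 74.69 g

74.7 g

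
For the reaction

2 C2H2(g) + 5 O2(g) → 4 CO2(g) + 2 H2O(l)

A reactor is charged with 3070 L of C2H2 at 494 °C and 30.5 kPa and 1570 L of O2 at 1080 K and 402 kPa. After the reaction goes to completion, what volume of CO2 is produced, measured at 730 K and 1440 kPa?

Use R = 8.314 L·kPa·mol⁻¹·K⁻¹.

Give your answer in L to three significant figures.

n(C2H2) = PV/RT = (30.5 × 3070) / (8.314 × 767.15) = 14.68 mol
n(O2) = PV/RT = (402 × 1570) / (8.314 × 1080) = 70.29 mol
For 14.68 mol C2H2, stoichiometry requires (5/2) × 14.68 = 36.70 mol O2; 70.29 mol is available, so C2H2 is limiting.
n(CO2) = (4/2) × 14.68 = 29.36 mol
V(CO2) = nRT/P = 29.36 × 8.314 × 730 / 1440 = 123.7 L

124 L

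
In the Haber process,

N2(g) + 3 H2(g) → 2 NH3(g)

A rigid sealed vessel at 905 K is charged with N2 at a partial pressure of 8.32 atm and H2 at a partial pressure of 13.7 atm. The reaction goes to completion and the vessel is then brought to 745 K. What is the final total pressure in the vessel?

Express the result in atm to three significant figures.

10.6 atm

At constant V, partial pressures at 905 K are proportional to moles, so apply stoichiometry directly to pressures.
P(H2) required for 8.32 atm of N2 = (3/1) × 8.32 = 24.96 atm; available 13.7 atm, so H2 is limiting.
P(N2) remaining = 8.32 − (1/3) × 13.7 = 3.753 atm
P(gaseous products) = (2)/3 × 13.7 = 9.133 atm
P_total at 905 K = 3.753 + 9.133 = 12.89 atm
Scaling to 745 K: P = 12.89 × 745/905 = 10.61 atm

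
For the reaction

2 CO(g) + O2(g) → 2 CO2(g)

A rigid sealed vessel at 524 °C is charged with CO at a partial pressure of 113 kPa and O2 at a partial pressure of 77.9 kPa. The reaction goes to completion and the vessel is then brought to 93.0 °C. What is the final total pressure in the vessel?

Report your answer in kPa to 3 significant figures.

With V and T fixed, P_i ∝ n_i, so the mole ratios apply directly to partial pressures at 524 °C.
P(O2) required for 113 kPa of CO = (1/2) × 113 = 56.50 kPa; available 77.9 kPa, so CO is limiting.
P(O2) remaining = 77.9 − (1/2) × 113 = 21.40 kPa
P(gaseous products) = (2)/2 × 113 = 113.0 kPa
P_total at 524 °C = 21.40 + 113.0 = 134.4 kPa
Scaling to 93.0 °C: P = 134.4 × 366.15/797.15 = 61.73 kPa

61.7 kPa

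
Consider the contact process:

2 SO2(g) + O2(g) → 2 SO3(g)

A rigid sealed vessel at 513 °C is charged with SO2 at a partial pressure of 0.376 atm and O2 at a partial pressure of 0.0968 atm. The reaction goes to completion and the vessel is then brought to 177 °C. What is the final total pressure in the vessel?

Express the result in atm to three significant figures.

Because the vessel is rigid and T is held at 513 °C, work the stoichiometry in partial pressures (P_i = n_iRT/V).
P(O2) required for 0.376 atm of SO2 = (1/2) × 0.376 = 0.1880 atm; available 0.0968 atm, so O2 is limiting.
P(SO2) remaining = 0.376 − (2/1) × 0.0968 = 0.1824 atm
P(gaseous products) = (2)/1 × 0.0968 = 0.1936 atm
P_total at 513 °C = 0.1824 + 0.1936 = 0.3760 atm
Scaling to 177 °C: P = 0.3760 × 450.15/786.15 = 0.2153 atm

0.215 atm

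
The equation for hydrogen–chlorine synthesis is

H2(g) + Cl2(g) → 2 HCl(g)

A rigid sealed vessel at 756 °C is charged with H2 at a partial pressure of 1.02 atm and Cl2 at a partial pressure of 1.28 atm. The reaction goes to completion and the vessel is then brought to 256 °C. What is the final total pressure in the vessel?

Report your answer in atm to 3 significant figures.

1.18 atm

At constant V, partial pressures at 756 °C are proportional to moles, so apply stoichiometry directly to pressures.
P(Cl2) required for 1.02 atm of H2 = (1/1) × 1.02 = 1.020 atm; available 1.28 atm, so H2 is limiting.
P(Cl2) remaining = 1.28 − (1/1) × 1.02 = 0.2600 atm
P(gaseous products) = (2)/1 × 1.02 = 2.040 atm
P_total at 756 °C = 0.2600 + 2.040 = 2.300 atm
Scaling to 256 °C: P = 2.300 × 529.15/1029.15 = 1.183 atm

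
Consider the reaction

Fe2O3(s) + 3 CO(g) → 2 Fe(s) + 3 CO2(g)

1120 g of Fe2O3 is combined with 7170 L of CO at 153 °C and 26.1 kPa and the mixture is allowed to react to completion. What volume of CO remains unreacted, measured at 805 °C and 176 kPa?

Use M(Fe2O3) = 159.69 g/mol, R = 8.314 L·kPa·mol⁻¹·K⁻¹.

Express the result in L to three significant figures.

n(Fe2O3) = 1120 / 159.69 = 7.014 mol
n(CO) = PV/RT = (26.1 × 7170) / (8.314 × 426.15) = 52.82 mol
For 7.014 mol Fe2O3, stoichiometry requires (3/1) × 7.014 = 21.04 mol CO; 52.82 mol is available, so Fe2O3 is limiting.
n(CO) consumed = (3/1) × 7.014 = 21.04 mol; remaining = 52.82 − 21.04 = 31.78 mol
V(CO) = nRT/P = 31.78 × 8.314 × 1078.15 / 176 = 1619 L

1620 L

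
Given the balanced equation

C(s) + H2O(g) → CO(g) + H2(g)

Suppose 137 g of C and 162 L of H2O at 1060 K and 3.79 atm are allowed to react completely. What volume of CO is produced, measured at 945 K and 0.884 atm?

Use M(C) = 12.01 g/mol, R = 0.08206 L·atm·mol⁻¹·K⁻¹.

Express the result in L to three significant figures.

n(C) = 137 / 12.01 = 11.41 mol
n(H2O) = PV/RT = (3.79 × 162) / (0.08206 × 1060) = 7.059 mol
For 11.41 mol C, stoichiometry requires (1/1) × 11.41 = 11.41 mol H2O; 7.059 mol is available, so H2O is limiting.
n(CO) = (1/1) × 7.059 = 7.059 mol
V(CO) = nRT/P = 7.059 × 0.08206 × 945 / 0.884 = 619.2 L

619 L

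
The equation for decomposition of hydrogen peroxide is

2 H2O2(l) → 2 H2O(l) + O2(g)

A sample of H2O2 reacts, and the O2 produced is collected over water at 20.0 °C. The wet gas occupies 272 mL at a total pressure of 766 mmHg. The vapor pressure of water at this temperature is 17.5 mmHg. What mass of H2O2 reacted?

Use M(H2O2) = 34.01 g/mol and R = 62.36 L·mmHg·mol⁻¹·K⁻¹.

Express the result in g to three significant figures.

P(O2) = 766 − 17.5 = 748.5 mmHg
n(O2) = PV/RT = (748.5 × 0.2720) / (62.36 × 293.15) = 0.01114 mol
n(H2O2) = (2/1) × 0.01114 = 0.02228 mol
m(H2O2) = 0.02228 × 34.01 = 0.7577 g

0.758 g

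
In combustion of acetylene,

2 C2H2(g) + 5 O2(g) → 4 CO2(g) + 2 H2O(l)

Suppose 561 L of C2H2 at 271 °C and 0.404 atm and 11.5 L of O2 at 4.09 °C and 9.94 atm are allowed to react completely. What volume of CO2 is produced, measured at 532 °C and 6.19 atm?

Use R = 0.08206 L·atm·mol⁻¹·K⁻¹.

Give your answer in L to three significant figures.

42.9 L

n(C2H2) = PV/RT = (0.404 × 561) / (0.08206 × 544.15) = 5.076 mol
n(O2) = PV/RT = (9.94 × 11.5) / (0.08206 × 277.24) = 5.025 mol
For 5.076 mol C2H2, stoichiometry requires (5/2) × 5.076 = 12.69 mol O2; 5.025 mol is available, so O2 is limiting.
n(CO2) = (4/5) × 5.025 = 4.020 mol
V(CO2) = nRT/P = 4.020 × 0.08206 × 805.15 / 6.19 = 42.91 L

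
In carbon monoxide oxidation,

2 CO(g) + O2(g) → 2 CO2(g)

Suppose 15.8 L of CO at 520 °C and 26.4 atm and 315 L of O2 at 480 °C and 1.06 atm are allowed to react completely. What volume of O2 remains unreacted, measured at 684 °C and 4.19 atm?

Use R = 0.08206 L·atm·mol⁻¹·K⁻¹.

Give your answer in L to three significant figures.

n(CO) = PV/RT = (26.4 × 15.8) / (0.08206 × 793.15) = 6.409 mol
n(O2) = PV/RT = (1.06 × 315) / (0.08206 × 753.15) = 5.403 mol
For 6.409 mol CO, stoichiometry requires (1/2) × 6.409 = 3.204 mol O2; 5.403 mol is available, so CO is limiting.
n(O2) consumed = (1/2) × 6.409 = 3.204 mol; remaining = 5.403 − 3.204 = 2.199 mol
V(O2) = nRT/P = 2.199 × 0.08206 × 957.15 / 4.19 = 41.22 L

41.2 L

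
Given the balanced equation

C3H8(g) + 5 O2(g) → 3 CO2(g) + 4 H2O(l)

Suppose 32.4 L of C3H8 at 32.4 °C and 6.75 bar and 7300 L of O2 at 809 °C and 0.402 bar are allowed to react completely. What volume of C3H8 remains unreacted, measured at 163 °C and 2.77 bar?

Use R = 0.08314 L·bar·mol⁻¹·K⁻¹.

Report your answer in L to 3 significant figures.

n(C3H8) = PV/RT = (6.75 × 32.4) / (0.08314 × 305.55) = 8.609 mol
n(O2) = PV/RT = (0.402 × 7300) / (0.08314 × 1082.15) = 32.62 mol
For 8.609 mol C3H8, stoichiometry requires (5/1) × 8.609 = 43.05 mol O2; 32.62 mol is available, so O2 is limiting.
n(C3H8) consumed = (1/5) × 32.62 = 6.524 mol; remaining = 8.609 − 6.524 = 2.085 mol
V(C3H8) = nRT/P = 2.085 × 0.08314 × 436.15 / 2.77 = 27.29 L

27.3 L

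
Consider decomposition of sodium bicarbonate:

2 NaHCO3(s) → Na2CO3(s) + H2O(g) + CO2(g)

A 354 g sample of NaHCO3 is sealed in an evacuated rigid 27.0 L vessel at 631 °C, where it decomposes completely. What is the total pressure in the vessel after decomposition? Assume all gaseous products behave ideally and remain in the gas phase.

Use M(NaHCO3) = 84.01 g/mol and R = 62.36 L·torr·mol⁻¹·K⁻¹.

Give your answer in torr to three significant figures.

8800 torr

n(NaHCO3) = 354 / 84.01 = 4.214 mol
n(gas produced) = (2/2) × 4.214 = 4.214 mol
P = nRT/V = 4.214 × 62.36 × 904.15 / 27.0 = 8800 torr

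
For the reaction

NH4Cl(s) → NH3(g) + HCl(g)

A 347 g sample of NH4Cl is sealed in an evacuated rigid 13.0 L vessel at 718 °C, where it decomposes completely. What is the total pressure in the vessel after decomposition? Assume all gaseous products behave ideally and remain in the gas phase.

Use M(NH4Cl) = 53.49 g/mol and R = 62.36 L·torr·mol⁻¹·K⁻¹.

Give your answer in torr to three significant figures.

n(NH4Cl) = 347 / 53.49 = 6.487 mol
n(gas produced) = (2/1) × 6.487 = 12.97 mol
P = nRT/V = 12.97 × 62.36 × 991.15 / 13.0 = 61670 torr

61700 torr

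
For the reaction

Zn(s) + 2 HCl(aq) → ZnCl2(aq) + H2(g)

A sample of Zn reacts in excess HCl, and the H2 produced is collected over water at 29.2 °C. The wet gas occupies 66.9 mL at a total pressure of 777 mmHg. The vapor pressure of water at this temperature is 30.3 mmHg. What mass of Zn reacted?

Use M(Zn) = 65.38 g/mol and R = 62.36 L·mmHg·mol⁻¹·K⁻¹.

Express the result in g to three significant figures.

0.173 g

P(H2) = 777 − 30.3 = 746.7 mmHg
n(H2) = PV/RT = (746.7 × 0.06690) / (62.36 × 302.35) = 0.002649 mol
n(Zn) = (1/1) × 0.002649 = 0.002649 mol
m(Zn) = 0.002649 × 65.38 = 0.1732 g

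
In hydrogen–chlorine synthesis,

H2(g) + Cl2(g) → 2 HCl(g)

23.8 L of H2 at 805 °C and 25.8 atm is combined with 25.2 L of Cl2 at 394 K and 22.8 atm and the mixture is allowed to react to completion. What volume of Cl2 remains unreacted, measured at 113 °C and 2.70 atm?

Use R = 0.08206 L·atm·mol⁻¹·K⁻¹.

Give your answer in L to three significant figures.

127 L

n(H2) = PV/RT = (25.8 × 23.8) / (0.08206 × 1078.15) = 6.940 mol
n(Cl2) = PV/RT = (22.8 × 25.2) / (0.08206 × 394) = 17.77 mol
For 6.940 mol H2, stoichiometry requires (1/1) × 6.940 = 6.940 mol Cl2; 17.77 mol is available, so H2 is limiting.
n(Cl2) consumed = (1/1) × 6.940 = 6.940 mol; remaining = 17.77 − 6.940 = 10.83 mol
V(Cl2) = nRT/P = 10.83 × 0.08206 × 386.15 / 2.70 = 127.1 L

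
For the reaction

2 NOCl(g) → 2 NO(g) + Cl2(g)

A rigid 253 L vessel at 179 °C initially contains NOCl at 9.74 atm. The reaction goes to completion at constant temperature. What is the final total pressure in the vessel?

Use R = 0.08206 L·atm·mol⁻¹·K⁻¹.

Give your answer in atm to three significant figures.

At constant T and V, P ∝ n(gas): 2 mol gas → 3 mol gas.
P_final = (3/2) × 9.74 = 14.61 atm

14.6 atm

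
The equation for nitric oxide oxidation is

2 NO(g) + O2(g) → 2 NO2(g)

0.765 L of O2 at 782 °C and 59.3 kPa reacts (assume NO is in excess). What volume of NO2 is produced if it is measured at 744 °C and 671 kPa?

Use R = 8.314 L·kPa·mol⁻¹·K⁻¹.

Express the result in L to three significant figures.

n(O2) = PV/RT = (59.3 × 0.765) / (8.314 × 1055.15) = 0.005171 mol
n(NO2) = (2/1) × 0.005171 = 0.01034 mol
V = nRT/P = 0.01034 × 8.314 × 1017.15 / 671 = 0.1303 L

0.130 L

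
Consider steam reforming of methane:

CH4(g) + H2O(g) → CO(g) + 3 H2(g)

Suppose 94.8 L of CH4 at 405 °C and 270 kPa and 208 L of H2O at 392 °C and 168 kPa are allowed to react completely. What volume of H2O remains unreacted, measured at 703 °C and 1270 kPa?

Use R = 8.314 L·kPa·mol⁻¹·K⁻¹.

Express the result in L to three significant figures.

n(CH4) = PV/RT = (270 × 94.8) / (8.314 × 678.15) = 4.540 mol
n(H2O) = PV/RT = (168 × 208) / (8.314 × 665.15) = 6.319 mol
For 4.540 mol CH4, stoichiometry requires (1/1) × 4.540 = 4.540 mol H2O; 6.319 mol is available, so CH4 is limiting.
n(H2O) consumed = (1/1) × 4.540 = 4.540 mol; remaining = 6.319 − 4.540 = 1.779 mol
V(H2O) = nRT/P = 1.779 × 8.314 × 976.15 / 1270 = 11.37 L

11.4 L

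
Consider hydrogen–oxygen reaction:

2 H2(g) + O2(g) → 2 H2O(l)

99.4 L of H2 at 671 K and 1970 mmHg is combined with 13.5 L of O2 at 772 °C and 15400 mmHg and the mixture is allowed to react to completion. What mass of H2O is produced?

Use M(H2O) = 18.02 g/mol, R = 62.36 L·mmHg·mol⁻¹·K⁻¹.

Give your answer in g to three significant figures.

n(H2) = PV/RT = (1970 × 99.4) / (62.36 × 671) = 4.680 mol
n(O2) = PV/RT = (15400 × 13.5) / (62.36 × 1045.15) = 3.190 mol
For 4.680 mol H2, stoichiometry requires (1/2) × 4.680 = 2.340 mol O2; 3.190 mol is available, so H2 is limiting.
n(H2O) = (2/2) × 4.680 = 4.680 mol
m(H2O) = 4.680 × 18.02 = 84.33 g

84.3 g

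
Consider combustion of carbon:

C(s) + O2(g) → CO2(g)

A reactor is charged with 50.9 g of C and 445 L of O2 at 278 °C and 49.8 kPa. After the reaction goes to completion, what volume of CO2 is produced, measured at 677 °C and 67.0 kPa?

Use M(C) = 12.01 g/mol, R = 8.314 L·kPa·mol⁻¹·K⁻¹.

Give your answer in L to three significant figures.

500 L

n(C) = 50.9 / 12.01 = 4.238 mol
n(O2) = PV/RT = (49.8 × 445) / (8.314 × 551.15) = 4.836 mol
For 4.238 mol C, stoichiometry requires (1/1) × 4.238 = 4.238 mol O2; 4.836 mol is available, so C is limiting.
n(CO2) = (1/1) × 4.238 = 4.238 mol
V(CO2) = nRT/P = 4.238 × 8.314 × 950.15 / 67.0 = 499.7 L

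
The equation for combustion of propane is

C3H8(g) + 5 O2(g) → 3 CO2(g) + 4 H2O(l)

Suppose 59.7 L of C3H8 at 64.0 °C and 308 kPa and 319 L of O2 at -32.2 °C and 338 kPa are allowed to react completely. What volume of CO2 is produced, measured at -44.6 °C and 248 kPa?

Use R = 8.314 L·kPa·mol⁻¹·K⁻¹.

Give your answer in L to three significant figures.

n(C3H8) = PV/RT = (308 × 59.7) / (8.314 × 337.15) = 6.560 mol
n(O2) = PV/RT = (338 × 319) / (8.314 × 240.95) = 53.82 mol
For 6.560 mol C3H8, stoichiometry requires (5/1) × 6.560 = 32.80 mol O2; 53.82 mol is available, so C3H8 is limiting.
n(CO2) = (3/1) × 6.560 = 19.68 mol
V(CO2) = nRT/P = 19.68 × 8.314 × 228.55 / 248 = 150.8 L

151 L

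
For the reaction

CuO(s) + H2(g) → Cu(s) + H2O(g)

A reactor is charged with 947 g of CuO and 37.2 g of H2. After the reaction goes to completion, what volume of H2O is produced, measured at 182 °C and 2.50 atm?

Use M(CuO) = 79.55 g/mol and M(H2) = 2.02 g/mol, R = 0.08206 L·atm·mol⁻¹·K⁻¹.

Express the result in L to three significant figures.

n(CuO) = 947 / 79.55 = 11.90 mol
n(H2) = 37.2 / 2.02 = 18.42 mol
For 11.90 mol CuO, stoichiometry requires (1/1) × 11.90 = 11.90 mol H2; 18.42 mol is available, so CuO is limiting.
n(H2O) = (1/1) × 11.90 = 11.90 mol
V(H2O) = nRT/P = 11.90 × 0.08206 × 455.15 / 2.50 = 177.8 L

178 L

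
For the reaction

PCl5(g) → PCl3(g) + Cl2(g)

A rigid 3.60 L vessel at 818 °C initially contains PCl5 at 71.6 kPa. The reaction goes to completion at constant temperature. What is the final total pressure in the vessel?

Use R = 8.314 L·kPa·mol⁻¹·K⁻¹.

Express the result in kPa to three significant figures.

143 kPa

Rigid vessel, constant T ⇒ P scales with total gas moles (1 → 2).
P_final = (2/1) × 71.6 = 143.2 kPa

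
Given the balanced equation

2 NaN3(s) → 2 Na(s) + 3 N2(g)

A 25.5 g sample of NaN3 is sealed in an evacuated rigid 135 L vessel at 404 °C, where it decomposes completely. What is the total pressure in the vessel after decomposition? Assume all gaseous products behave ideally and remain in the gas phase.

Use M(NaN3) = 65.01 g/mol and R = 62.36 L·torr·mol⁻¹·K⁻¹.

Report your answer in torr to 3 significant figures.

184 torr

n(NaN3) = 25.5 / 65.01 = 0.3922 mol
n(gas produced) = (3/2) × 0.3922 = 0.5883 mol
P = nRT/V = 0.5883 × 62.36 × 677.15 / 135 = 184.0 torr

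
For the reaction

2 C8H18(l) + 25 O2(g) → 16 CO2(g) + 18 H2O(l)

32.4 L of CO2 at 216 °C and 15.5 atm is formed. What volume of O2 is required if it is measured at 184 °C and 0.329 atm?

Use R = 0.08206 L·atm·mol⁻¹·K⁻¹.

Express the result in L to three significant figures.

2230 L

n(CO2) = PV/RT = (15.5 × 32.4) / (0.08206 × 489.15) = 12.51 mol
n(O2) = (25/16) × 12.51 = 19.55 mol
V = nRT/P = 19.55 × 0.08206 × 457.15 / 0.329 = 2229 L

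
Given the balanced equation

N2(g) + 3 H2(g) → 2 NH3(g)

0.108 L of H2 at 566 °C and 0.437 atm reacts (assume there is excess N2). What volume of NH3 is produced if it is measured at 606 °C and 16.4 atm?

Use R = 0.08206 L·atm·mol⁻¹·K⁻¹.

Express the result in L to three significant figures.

n(H2) = PV/RT = (0.437 × 0.108) / (0.08206 × 839.15) = 0.0006854 mol
n(NH3) = (2/3) × 0.0006854 = 0.0004569 mol
V = nRT/P = 0.0004569 × 0.08206 × 879.15 / 16.4 = 0.002010 L

0.00201 L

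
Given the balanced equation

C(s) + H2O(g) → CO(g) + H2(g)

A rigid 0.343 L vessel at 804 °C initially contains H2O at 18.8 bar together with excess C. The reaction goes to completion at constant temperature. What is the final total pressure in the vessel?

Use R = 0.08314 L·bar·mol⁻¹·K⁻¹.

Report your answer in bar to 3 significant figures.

37.6 bar

Since T and V are fixed, P_final/P_initial = n_final/n_initial = 2/1.
P_final = (2/1) × 18.8 = 37.60 bar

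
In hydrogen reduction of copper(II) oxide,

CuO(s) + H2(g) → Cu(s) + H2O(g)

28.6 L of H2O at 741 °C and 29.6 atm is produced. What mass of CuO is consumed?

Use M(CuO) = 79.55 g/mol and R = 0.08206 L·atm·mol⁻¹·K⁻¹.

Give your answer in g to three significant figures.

n(H2O) = PV/RT = (29.6 × 28.6) / (0.08206 × 1014.15) = 10.17 mol
n(CuO) = (1/1) × 10.17 = 10.17 mol
m(CuO) = 10.17 × 79.55 = 809.0 g

809 g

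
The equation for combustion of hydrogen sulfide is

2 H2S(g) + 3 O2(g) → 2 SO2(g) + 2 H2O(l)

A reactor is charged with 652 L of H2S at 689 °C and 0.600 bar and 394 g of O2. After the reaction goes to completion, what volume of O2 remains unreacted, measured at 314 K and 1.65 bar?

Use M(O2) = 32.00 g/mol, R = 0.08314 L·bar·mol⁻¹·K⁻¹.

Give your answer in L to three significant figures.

78.7 L

n(H2S) = PV/RT = (0.600 × 652) / (0.08314 × 962.15) = 4.890 mol
n(O2) = 394 / 32.00 = 12.31 mol
For 4.890 mol H2S, stoichiometry requires (3/2) × 4.890 = 7.335 mol O2; 12.31 mol is available, so H2S is limiting.
n(O2) consumed = (3/2) × 4.890 = 7.335 mol; remaining = 12.31 − 7.335 = 4.975 mol
V(O2) = nRT/P = 4.975 × 0.08314 × 314 / 1.65 = 78.71 L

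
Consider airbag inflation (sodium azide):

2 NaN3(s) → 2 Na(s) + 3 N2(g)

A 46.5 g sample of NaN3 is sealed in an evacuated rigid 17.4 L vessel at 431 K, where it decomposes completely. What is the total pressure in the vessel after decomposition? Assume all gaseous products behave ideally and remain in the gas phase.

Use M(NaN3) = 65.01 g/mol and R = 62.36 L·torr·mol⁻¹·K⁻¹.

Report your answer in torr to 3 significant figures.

1660 torr

n(NaN3) = 46.5 / 65.01 = 0.7153 mol
n(gas produced) = (3/2) × 0.7153 = 1.073 mol
P = nRT/V = 1.073 × 62.36 × 431 / 17.4 = 1657 torr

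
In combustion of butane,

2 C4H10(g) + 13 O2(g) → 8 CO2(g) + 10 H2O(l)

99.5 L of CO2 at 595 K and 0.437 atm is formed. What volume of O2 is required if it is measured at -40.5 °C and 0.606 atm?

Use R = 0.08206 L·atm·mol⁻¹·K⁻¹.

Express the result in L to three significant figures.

n(CO2) = PV/RT = (0.437 × 99.5) / (0.08206 × 595) = 0.8905 mol
n(O2) = (13/8) × 0.8905 = 1.447 mol
V = nRT/P = 1.447 × 0.08206 × 232.65 / 0.606 = 45.59 L

45.6 L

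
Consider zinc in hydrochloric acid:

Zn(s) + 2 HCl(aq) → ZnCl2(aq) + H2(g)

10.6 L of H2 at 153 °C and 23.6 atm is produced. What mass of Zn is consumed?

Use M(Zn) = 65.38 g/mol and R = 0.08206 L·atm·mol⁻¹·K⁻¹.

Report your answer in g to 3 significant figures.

468 g

n(H2) = PV/RT = (23.6 × 10.6) / (0.08206 × 426.15) = 7.154 mol
n(Zn) = (1/1) × 7.154 = 7.154 mol
m(Zn) = 7.154 × 65.38 = 467.7 g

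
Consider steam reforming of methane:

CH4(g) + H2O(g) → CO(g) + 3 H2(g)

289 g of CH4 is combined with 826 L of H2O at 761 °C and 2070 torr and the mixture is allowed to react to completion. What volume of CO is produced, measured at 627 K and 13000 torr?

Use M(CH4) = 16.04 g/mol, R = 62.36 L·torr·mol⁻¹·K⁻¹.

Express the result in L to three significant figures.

n(CH4) = 289 / 16.04 = 18.02 mol
n(H2O) = PV/RT = (2070 × 826) / (62.36 × 1034.15) = 26.51 mol
For 18.02 mol CH4, stoichiometry requires (1/1) × 18.02 = 18.02 mol H2O; 26.51 mol is available, so CH4 is limiting.
n(CO) = (1/1) × 18.02 = 18.02 mol
V(CO) = nRT/P = 18.02 × 62.36 × 627 / 13000 = 54.20 L

54.2 L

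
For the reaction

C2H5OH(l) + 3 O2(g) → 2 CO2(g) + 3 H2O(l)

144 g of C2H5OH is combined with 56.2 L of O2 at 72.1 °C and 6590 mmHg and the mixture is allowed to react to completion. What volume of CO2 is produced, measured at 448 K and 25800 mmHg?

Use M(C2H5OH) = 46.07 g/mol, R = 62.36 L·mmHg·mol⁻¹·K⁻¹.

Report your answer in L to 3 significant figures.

6.77 L

n(C2H5OH) = 144 / 46.07 = 3.126 mol
n(O2) = PV/RT = (6590 × 56.2) / (62.36 × 345.25) = 17.20 mol
For 3.126 mol C2H5OH, stoichiometry requires (3/1) × 3.126 = 9.378 mol O2; 17.20 mol is available, so C2H5OH is limiting.
n(CO2) = (2/1) × 3.126 = 6.252 mol
V(CO2) = nRT/P = 6.252 × 62.36 × 448 / 25800 = 6.770 L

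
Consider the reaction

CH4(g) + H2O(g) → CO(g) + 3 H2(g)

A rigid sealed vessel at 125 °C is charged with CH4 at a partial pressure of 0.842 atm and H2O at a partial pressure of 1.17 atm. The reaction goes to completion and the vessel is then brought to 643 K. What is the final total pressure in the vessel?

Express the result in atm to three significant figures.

With V and T fixed, P_i ∝ n_i, so the mole ratios apply directly to partial pressures at 125 °C.
P(H2O) required for 0.842 atm of CH4 = (1/1) × 0.842 = 0.8420 atm; available 1.17 atm, so CH4 is limiting.
P(H2O) remaining = 1.17 − (1/1) × 0.842 = 0.3280 atm
P(gaseous products) = (1+3)/1 × 0.842 = 3.368 atm
P_total at 125 °C = 0.3280 + 3.368 = 3.696 atm
Scaling to 643 K: P = 3.696 × 643/398.15 = 5.969 atm

5.97 atm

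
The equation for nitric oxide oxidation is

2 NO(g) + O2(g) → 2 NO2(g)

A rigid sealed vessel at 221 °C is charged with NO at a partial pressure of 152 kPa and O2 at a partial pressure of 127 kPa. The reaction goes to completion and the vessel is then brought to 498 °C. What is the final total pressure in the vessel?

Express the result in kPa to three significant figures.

Because the vessel is rigid and T is held at 221 °C, work the stoichiometry in partial pressures (P_i = n_iRT/V).
P(O2) required for 152 kPa of NO = (1/2) × 152 = 76.00 kPa; available 127 kPa, so NO is limiting.
P(O2) remaining = 127 − (1/2) × 152 = 51.00 kPa
P(gaseous products) = (2)/2 × 152 = 152.0 kPa
P_total at 221 °C = 51.00 + 152.0 = 203.0 kPa
Scaling to 498 °C: P = 203.0 × 771.15/494.15 = 316.8 kPa

317 kPa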